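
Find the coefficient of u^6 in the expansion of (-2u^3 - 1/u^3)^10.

General term: C(10,j)·(-2u^3)^j·(-1/u^3)^(10-j), with u-exponent 3j − 3(10−j) = 6j − 30.
Set 6j − 30 = 6: j = 6.
C(10,6) = 210; (-2)^6 = 64; (-1)^4 = 1.
Coefficient = 210 · 64 · 1 = 13440.

13440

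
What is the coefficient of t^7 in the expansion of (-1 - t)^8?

The general term is C(8,j)·(-1)^j·(-t)^(8-j); the t^7 term has j = 1.
C(8,1) = 8.
Coefficient = C(8,1) · (-1)^1 · (-1)^7 = 8 · (-1) · (-1) = 8.

8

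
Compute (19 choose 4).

3876

C(19,4) = (19·18·17·16) / 4! = 93024 / 24 = 3876.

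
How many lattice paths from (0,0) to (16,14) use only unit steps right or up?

145422675

Each path is a sequence of 30 steps with 16 rights: C(30,16) = 145422675.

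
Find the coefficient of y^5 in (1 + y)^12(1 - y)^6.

-24

Coefficient of y^5 = Σ_{j} C(12,j)·1^j·C(6,5-j)·(-1)^(5-j) for j from 0 to 5.
= (-6) + 180 + (-1320) + 3300 + (-2970) + 792 = -24.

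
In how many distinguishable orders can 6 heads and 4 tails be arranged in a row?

210

Choose positions for the heads: C(10,6) = 210.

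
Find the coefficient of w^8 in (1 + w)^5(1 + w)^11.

(1 + w)^5(1 + w)^11 = (1 + w)^16, so the coefficient of w^8 is C(16,8)·1^8 = 12870·1 = 12870.

12870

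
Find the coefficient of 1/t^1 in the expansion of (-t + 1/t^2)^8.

-56

General term: C(8,j)·(-t)^j·(1/t^2)^(8-j), with t-exponent 1j − 2(8−j) = 3j − 16.
Set 3j − 16 = -1: j = 5.
C(8,5) = 56; (-1)^5 = -1; 1^3 = 1.
Coefficient = 56 · (-1) · 1 = -56.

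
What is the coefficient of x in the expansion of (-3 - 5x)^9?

The general term is C(9,j)·(-3)^j·(-5x)^(9-j); the x^1 term has j = 8.
C(9,8) = 9.
Coefficient = C(9,8) · (-3)^8 · (-5)^1 = 9 · 6561 · (-5) = -295245.

-295245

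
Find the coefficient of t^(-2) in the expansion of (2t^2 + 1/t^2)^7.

280

General term: C(7,j)·(2t^2)^j·(1/t^2)^(7-j), with t-exponent 2j − 2(7−j) = 4j − 14.
Set 4j − 14 = -2: j = 3.
C(7,3) = 35; 2^3 = 8; 1^4 = 1.
Coefficient = 35 · 8 · 1 = 280.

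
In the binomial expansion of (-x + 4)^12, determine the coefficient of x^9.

The general term is C(12,j)·(-x)^j·(4)^(12-j); the x^9 term has j = 9.
C(12,9) = 220.
Coefficient = C(12,9) · (-1)^9 · 4^3 = 220 · (-1) · 64 = -14080.

-14080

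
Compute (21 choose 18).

1330

C(21,18) = C(21,3) by symmetry.
C(21,3) = (21·20·19) / 3! = 7980 / 6 = 1330.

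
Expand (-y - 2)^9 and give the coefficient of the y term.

-2304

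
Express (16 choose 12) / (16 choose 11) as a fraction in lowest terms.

5/12

C(n,k+1)/C(n,k) = (n−k)/(k+1) = (16−11)/(11+1) = 5/12.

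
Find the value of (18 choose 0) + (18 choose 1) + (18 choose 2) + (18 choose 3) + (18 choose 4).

4048

1 + 18 + 153 + 816 + 3060 = 4048.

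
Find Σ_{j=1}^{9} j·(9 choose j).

Differentiating (1+x)^9 and setting x=1: Σ j·C(9,j) = 9·2^8 = 2304.

2304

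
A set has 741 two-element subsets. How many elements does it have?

n(n−1)/2 = 741 ⇒ n(n−1) = 1482. Since 39·38 = 1482, n = 39.

39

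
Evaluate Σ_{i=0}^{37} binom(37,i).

137438953472

The entries of row 37 sum to 2^37 = 137438953472.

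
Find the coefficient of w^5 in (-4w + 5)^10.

-806400000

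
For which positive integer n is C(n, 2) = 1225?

n(n−1)/2 = 1225 ⇒ n(n−1) = 2450. Since 50·49 = 2450, n = 50.

50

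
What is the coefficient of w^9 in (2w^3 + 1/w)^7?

560

General term: C(7,j)·(2w^3)^j·(1/w)^(7-j), with w-exponent 3j − 1(7−j) = 4j − 7.
Set 4j − 7 = 9: j = 4.
C(7,4) = 35; 2^4 = 16; 1^3 = 1.
Coefficient = 35 · 16 · 1 = 560.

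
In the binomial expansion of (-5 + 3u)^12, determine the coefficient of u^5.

-15035625000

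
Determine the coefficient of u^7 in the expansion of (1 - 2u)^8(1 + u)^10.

Coefficient of u^7 = Σ_{j} C(8,j)·(-2)^j·C(10,7-j)·1^(7-j) for j from 0 to 7.
= 120 + (-3360) + 28224 + (-94080) + 134400 + (-80640) + 17920 + (-1024) = 1560.

1560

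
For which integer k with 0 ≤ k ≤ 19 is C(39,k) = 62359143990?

18

C(39,k) increases on 0 ≤ k ≤ 19. C(39,17) = 51021117810 and C(39,18) = 62359143990, so k = 18.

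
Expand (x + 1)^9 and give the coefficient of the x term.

The general term is C(9,j)·(x)^j·(1)^(9-j); the x^1 term has j = 1.
C(9,1) = 9.
Coefficient = C(9,1) = 9.

9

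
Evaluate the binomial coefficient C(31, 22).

20160075

C(31,22) = C(31,9) by symmetry.
C(31,9) = (31·30·29·28·27·26·25·24·23) / 9! = 7315688016000 / 362880 = 20160075.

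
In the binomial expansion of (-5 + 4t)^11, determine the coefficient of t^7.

3379200000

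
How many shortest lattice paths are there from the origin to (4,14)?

3060

Each path is a sequence of 18 steps with 4 rights: C(18,4) = 3060.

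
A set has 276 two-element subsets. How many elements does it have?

n(n−1)/2 = 276 ⇒ n(n−1) = 552. Since 24·23 = 552, n = 24.

24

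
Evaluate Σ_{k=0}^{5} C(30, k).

174437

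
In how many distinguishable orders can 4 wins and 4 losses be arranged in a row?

70

Choose positions for the wins: C(8,4) = 70.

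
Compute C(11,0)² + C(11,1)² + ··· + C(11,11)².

Σ C(11,r)² is the coefficient of x^11 in (1+x)^11(1+x)^11 = (1+x)^22, i.e. C(22,11) = 705432.

705432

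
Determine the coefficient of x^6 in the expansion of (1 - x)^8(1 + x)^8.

-56

Coefficient of x^6 = Σ_{j} C(8,j)·(-1)^j·C(8,6-j)·1^(6-j) for j from 0 to 6.
= 28 + (-448) + 1960 + (-3136) + 1960 + (-448) + 28 = -56.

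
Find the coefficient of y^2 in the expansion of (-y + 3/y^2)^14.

General term: C(14,j)·(-y)^j·(3/y^2)^(14-j), with y-exponent 1j − 2(14−j) = 3j − 28.
Set 3j − 28 = 2: j = 10.
C(14,10) = 1001; (-1)^10 = 1; 3^4 = 81.
Coefficient = 1001 · 1 · 81 = 81081.

81081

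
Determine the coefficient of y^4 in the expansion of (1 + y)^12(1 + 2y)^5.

Coefficient of y^4 = Σ_{j} C(12,j)·1^j·C(5,4-j)·2^(4-j) for j from 0 to 4.
= 80 + 960 + 2640 + 2200 + 495 = 6375.

6375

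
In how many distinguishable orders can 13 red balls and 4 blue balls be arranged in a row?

Choose positions for the red balls: C(17,13) = 2380.

2380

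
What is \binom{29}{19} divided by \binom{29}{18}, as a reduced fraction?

C(n,k+1)/C(n,k) = (n−k)/(k+1) = (29−18)/(18+1) = 11/19.

11/19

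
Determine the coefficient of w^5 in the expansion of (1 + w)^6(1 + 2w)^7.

Coefficient of w^5 = Σ_{j} C(6,j)·1^j·C(7,5-j)·2^(5-j) for j from 0 to 5.
= 672 + 3360 + 4200 + 1680 + 210 + 6 = 10128.

10128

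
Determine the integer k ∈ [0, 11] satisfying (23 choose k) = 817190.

9

C(23,k) increases on 0 ≤ k ≤ 11. C(23,8) = 490314 and C(23,9) = 817190, so k = 9.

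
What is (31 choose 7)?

C(31,7) = (31·30·29·28·27·26·25) / 7! = 13253058000 / 5040 = 2629575.

2629575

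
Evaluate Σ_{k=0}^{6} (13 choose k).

4096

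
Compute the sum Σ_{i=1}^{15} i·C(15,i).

245760

Differentiating (1+x)^15 and setting x=1: Σ i·C(15,i) = 15·2^14 = 245760.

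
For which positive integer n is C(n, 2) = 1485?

n(n−1)/2 = 1485 ⇒ n(n−1) = 2970. Since 55·54 = 2970, n = 55.

55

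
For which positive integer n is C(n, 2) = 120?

16

n(n−1)/2 = 120 ⇒ n(n−1) = 240. Since 16·15 = 240, n = 16.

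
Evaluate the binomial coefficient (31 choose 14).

265182525

C(31,14) = (31·30·29·28·27·26·25·24·23·22·21·20·19·18) / 14! = 23118159385601280000 / 87178291200 = 265182525.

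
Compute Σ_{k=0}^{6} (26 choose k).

313912

1 + 26 + 325 + 2600 + 14950 + 65780 + 230230 = 313912.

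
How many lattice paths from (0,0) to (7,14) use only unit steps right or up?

116280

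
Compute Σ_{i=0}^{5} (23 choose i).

1 + 23 + 253 + 1771 + 8855 + 33649 = 44552.

44552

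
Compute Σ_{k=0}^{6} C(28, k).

499178

1 + 28 + 378 + 3276 + 20475 + 98280 + 376740 = 499178.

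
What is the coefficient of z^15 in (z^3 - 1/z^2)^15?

General term: C(15,j)·(z^3)^j·(-1/z^2)^(15-j), with z-exponent 3j − 2(15−j) = 5j − 30.
Set 5j − 30 = 15: j = 9.
C(15,9) = 5005; 1^9 = 1; (-1)^6 = 1.
Coefficient = 5005 · 1 · 1 = 5005.

5005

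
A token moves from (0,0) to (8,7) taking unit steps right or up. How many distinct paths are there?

6435

Each path is a sequence of 15 steps with 8 rights: C(15,8) = 6435.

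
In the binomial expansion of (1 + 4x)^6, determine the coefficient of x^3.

The general term is C(6,j)·(1)^j·(4x)^(6-j); the x^3 term has j = 3.
C(6,3) = 20.
Coefficient = C(6,3) · 4^3 = 20 · 64 = 1280.

1280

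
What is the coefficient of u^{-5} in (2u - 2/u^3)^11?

General term: C(11,j)·(2u)^j·(-2/u^3)^(11-j), with u-exponent 1j − 3(11−j) = 4j − 33.
Set 4j − 33 = -5: j = 7.
C(11,7) = 330; 2^7 = 128; (-2)^4 = 16.
Coefficient = 330 · 128 · 16 = 675840.

675840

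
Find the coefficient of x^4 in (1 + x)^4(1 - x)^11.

-43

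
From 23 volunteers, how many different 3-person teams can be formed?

1771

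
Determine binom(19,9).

92378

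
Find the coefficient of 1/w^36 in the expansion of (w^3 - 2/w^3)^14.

General term: C(14,j)·(w^3)^j·(-2/w^3)^(14-j), with w-exponent 3j − 3(14−j) = 6j − 42.
Set 6j − 42 = -36: j = 1.
C(14,1) = 14; 1^1 = 1; (-2)^13 = -8192.
Coefficient = 14 · 1 · (-8192) = -114688.

-114688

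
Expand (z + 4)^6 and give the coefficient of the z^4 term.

240

The general term is C(6,j)·(z)^j·(4)^(6-j); the z^4 term has j = 4.
C(6,4) = 15.
Coefficient = C(6,4) · 4^2 = 15 · 16 = 240.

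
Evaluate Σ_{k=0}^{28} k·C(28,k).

3758096384

Differentiating (1+x)^28 and setting x=1: Σ k·C(28,k) = 28·2^27 = 3758096384.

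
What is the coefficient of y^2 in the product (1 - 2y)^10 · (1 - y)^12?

Coefficient of y^2 = Σ_{j} C(10,j)·(-2)^j·C(12,2-j)·(-1)^(2-j) for j from 0 to 2.
= 66 + 240 + 180 = 486.

486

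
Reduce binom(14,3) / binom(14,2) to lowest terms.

C(n,k+1)/C(n,k) = (n−k)/(k+1) = (14−2)/(2+1) = 12/3 = 4.

4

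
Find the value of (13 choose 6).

1716

C(13,6) = (13·12·11·10·9·8) / 6! = 1235520 / 720 = 1716.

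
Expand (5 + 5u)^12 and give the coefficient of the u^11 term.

The general term is C(12,j)·(5)^j·(5u)^(12-j); the u^11 term has j = 1.
C(12,1) = 12.
Coefficient = C(12,1) · 5^1 · 5^11 = 12 · 5 · 48828125 = 2929687500.

2929687500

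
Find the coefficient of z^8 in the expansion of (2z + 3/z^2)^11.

33792

General term: C(11,j)·(2z)^j·(3/z^2)^(11-j), with z-exponent 1j − 2(11−j) = 3j − 22.
Set 3j − 22 = 8: j = 10.
C(11,10) = 11; 2^10 = 1024; 3^1 = 3.
Coefficient = 11 · 1024 · 3 = 33792.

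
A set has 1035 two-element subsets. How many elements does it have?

n(n−1)/2 = 1035 ⇒ n(n−1) = 2070. Since 46·45 = 2070, n = 46.

46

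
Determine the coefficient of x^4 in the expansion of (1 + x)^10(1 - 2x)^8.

-30

Coefficient of x^4 = Σ_{j} C(10,j)·1^j·C(8,4-j)·(-2)^(4-j) for j from 0 to 4.
= 1120 + (-4480) + 5040 + (-1920) + 210 = -30.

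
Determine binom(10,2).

45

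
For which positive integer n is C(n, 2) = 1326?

52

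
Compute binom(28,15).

C(28,15) = C(28,13) by symmetry.
C(28,13) = (28·27·26·25·24·23·22·21·20·19·18·17·16) / 13! = 233153109116928000 / 6227020800 = 37442160.

37442160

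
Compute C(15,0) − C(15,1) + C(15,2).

91

The partial alternating sum Σ_{k=0}^{2} (−1)^k C(15,k) = (−1)^2 C(14,2) = 91.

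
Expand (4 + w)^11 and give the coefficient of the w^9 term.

880

The general term is C(11,j)·(4)^j·(w)^(11-j); the w^9 term has j = 2.
C(11,2) = 55.
Coefficient = C(11,2) · 4^2 = 55 · 16 = 880.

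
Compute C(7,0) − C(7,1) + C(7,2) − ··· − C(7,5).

-6

The partial alternating sum Σ_{k=0}^{5} (−1)^k C(7,k) = (−1)^5 C(6,5) = -6.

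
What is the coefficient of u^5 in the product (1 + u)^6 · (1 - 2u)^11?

Coefficient of u^5 = Σ_{j} C(6,j)·1^j·C(11,5-j)·(-2)^(5-j) for j from 0 to 5.
= (-14784) + 31680 + (-19800) + 4400 + (-330) + 6 = 1172.

1172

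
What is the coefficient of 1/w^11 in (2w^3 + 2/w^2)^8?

2048

General term: C(8,j)·(2w^3)^j·(2/w^2)^(8-j), with w-exponent 3j − 2(8−j) = 5j − 16.
Set 5j − 16 = -11: j = 1.
C(8,1) = 8; 2^1 = 2; 2^7 = 128.
Coefficient = 8 · 2 · 128 = 2048.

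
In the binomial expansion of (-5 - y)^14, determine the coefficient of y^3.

17773437500

The general term is C(14,j)·(-5)^j·(-y)^(14-j); the y^3 term has j = 11.
C(14,11) = 364.
Coefficient = C(14,11) · (-5)^11 · (-1)^3 = 364 · (-48828125) · (-1) = 17773437500.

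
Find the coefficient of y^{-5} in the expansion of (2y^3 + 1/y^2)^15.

96096

General term: C(15,j)·(2y^3)^j·(1/y^2)^(15-j), with y-exponent 3j − 2(15−j) = 5j − 30.
Set 5j − 30 = -5: j = 5.
C(15,5) = 3003; 2^5 = 32; 1^10 = 1.
Coefficient = 3003 · 32 · 1 = 96096.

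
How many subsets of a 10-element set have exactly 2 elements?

45

Choose the 2 positions: C(10,2) = 45.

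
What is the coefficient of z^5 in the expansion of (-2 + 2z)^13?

10543104

The general term is C(13,j)·(-2)^j·(2z)^(13-j); the z^5 term has j = 8.
C(13,8) = 1287.
Coefficient = C(13,8) · (-2)^8 · 2^5 = 1287 · 256 · 32 = 10543104.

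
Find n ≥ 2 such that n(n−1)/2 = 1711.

59

n(n−1)/2 = 1711 ⇒ n(n−1) = 3422. Since 59·58 = 3422, n = 59.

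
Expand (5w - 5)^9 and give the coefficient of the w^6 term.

-164062500

The general term is C(9,j)·(5w)^j·(-5)^(9-j); the w^6 term has j = 6.
C(9,6) = 84.
Coefficient = C(9,6) · 5^6 · (-5)^3 = 84 · 15625 · (-125) = -164062500.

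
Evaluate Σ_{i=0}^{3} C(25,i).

2626

1 + 25 + 300 + 2300 = 2626.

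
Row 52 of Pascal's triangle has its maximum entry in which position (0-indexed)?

C(52,j) is maximized at j = 52/2 = 26.

26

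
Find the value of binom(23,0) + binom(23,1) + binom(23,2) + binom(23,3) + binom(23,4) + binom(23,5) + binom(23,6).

145499

1 + 23 + 253 + 1771 + 8855 + 33649 + 100947 = 145499.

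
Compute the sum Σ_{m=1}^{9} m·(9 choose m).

2304

Differentiating (1+x)^9 and setting x=1: Σ m·C(9,m) = 9·2^8 = 2304.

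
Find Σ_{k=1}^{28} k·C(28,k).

Differentiating (1+x)^28 and setting x=1: Σ k·C(28,k) = 28·2^27 = 3758096384.

3758096384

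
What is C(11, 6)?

C(11,6) = C(11,5) by symmetry.
C(11,5) = (11·10·9·8·7) / 5! = 55440 / 120 = 462.

462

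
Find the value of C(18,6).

18564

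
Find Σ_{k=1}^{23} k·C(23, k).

96468992

Since k·C(23,k) = 23·C(22,k−1), the sum is 23·2^22 = 23·4194304 = 96468992.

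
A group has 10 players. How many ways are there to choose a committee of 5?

252

This is C(10,5) = 252.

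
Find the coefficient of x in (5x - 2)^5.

The general term is C(5,j)·(5x)^j·(-2)^(5-j); the x^1 term has j = 1.
C(5,1) = 5.
Coefficient = C(5,1) · 5^1 · (-2)^4 = 5 · 5 · 16 = 400.

400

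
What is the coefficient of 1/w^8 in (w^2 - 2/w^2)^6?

General term: C(6,j)·(w^2)^j·(-2/w^2)^(6-j), with w-exponent 2j − 2(6−j) = 4j − 12.
Set 4j − 12 = -8: j = 1.
C(6,1) = 6; 1^1 = 1; (-2)^5 = -32.
Coefficient = 6 · 1 · (-32) = -192.

-192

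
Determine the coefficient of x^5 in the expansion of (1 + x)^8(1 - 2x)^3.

Coefficient of x^5 = Σ_{j} C(8,j)·1^j·C(3,5-j)·(-2)^(5-j) for j from 2 to 5.
= (-224) + 672 + (-420) + 56 = 84.

84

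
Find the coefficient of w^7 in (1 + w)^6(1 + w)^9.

(1 + w)^6(1 + w)^9 = (1 + w)^15, so the coefficient of w^7 is C(15,7)·1^7 = 6435·1 = 6435.

6435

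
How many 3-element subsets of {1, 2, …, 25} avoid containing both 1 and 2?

All 3-subsets: C(25,3) = 2300. Those containing both fixed elements: C(23,1) = 23.
2300 − 23 = 2277.

2277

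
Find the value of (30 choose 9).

14307150

C(30,9) = (30·29·28·27·26·25·24·23·22) / 9! = 5191778592000 / 362880 = 14307150.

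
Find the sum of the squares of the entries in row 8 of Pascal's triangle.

12870

Σ C(8,j)² is the coefficient of x^8 in (1+x)^8(1+x)^8 = (1+x)^16, i.e. C(16,8) = 12870.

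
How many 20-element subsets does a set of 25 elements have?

53130

C(25,20) = C(25,5) by symmetry.
C(25,5) = (25·24·23·22·21) / 5! = 6375600 / 120 = 53130.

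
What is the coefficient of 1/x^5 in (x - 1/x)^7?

7

General term: C(7,j)·(x)^j·(-1/x)^(7-j), with x-exponent 1j − 1(7−j) = 2j − 7.
Set 2j − 7 = -5: j = 1.
C(7,1) = 7; 1^1 = 1; (-1)^6 = 1.
Coefficient = 7 · 1 · 1 = 7.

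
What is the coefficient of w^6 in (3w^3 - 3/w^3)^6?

General term: C(6,j)·(3w^3)^j·(-3/w^3)^(6-j), with w-exponent 3j − 3(6−j) = 6j − 18.
Set 6j − 18 = 6: j = 4.
C(6,4) = 15; 3^4 = 81; (-3)^2 = 9.
Coefficient = 15 · 81 · 9 = 10935.

10935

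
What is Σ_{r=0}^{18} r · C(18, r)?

Differentiating (1+x)^18 and setting x=1: Σ r·C(18,r) = 18·2^17 = 2359296.

2359296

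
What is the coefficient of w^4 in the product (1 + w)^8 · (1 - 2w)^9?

-266

Coefficient of w^4 = Σ_{j} C(8,j)·1^j·C(9,4-j)·(-2)^(4-j) for j from 0 to 4.
= 2016 + (-5376) + 4032 + (-1008) + 70 = -266.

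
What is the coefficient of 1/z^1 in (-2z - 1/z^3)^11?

-42240

General term: C(11,j)·(-2z)^j·(-1/z^3)^(11-j), with z-exponent 1j − 3(11−j) = 4j − 33.
Set 4j − 33 = -1: j = 8.
C(11,8) = 165; (-2)^8 = 256; (-1)^3 = -1.
Coefficient = 165 · 256 · (-1) = -42240.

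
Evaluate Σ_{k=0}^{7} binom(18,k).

63004

1 + 18 + 153 + 816 + 3060 + 8568 + 18564 + 31824 = 63004.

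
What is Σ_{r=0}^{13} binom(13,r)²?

By Vandermonde's identity, Σ C(13,r)² = C(26,13) = 10400600.

10400600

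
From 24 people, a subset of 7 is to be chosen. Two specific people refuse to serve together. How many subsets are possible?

All 7-subsets: C(24,7) = 346104. Those containing both fixed elements: C(22,5) = 26334.
346104 − 26334 = 319770.

319770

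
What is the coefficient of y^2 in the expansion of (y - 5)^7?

-65625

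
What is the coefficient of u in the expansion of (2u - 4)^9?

The general term is C(9,j)·(2u)^j·(-4)^(9-j); the u^1 term has j = 1.
C(9,1) = 9.
Coefficient = C(9,1) · 2^1 · (-4)^8 = 9 · 2 · 65536 = 1179648.

1179648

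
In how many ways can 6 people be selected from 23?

This is C(23,6) = 100947.

100947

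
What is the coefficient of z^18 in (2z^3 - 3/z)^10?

-414720

General term: C(10,j)·(2z^3)^j·(-3/z)^(10-j), with z-exponent 3j − 1(10−j) = 4j − 10.
Set 4j − 10 = 18: j = 7.
C(10,7) = 120; 2^7 = 128; (-3)^3 = -27.
Coefficient = 120 · 128 · (-27) = -414720.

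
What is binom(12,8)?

C(12,8) = C(12,4) by symmetry.
C(12,4) = (12·11·10·9) / 4! = 11880 / 24 = 495.

495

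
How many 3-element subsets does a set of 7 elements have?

C(7,3) = (7·6·5) / 3! = 210 / 6 = 35.

35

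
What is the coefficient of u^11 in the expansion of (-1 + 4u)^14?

The general term is C(14,j)·(-1)^j·(4u)^(14-j); the u^11 term has j = 3.
C(14,3) = 364.
Coefficient = C(14,3) · (-1)^3 · 4^11 = 364 · (-1) · 4194304 = -1526726656.

-1526726656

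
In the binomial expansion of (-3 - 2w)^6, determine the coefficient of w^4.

2160

The general term is C(6,j)·(-3)^j·(-2w)^(6-j); the w^4 term has j = 2.
C(6,2) = 15.
Coefficient = C(6,2) · (-3)^2 · (-2)^4 = 15 · 9 · 16 = 2160.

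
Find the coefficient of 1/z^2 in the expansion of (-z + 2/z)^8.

-1792

General term: C(8,j)·(-z)^j·(2/z)^(8-j), with z-exponent 1j − 1(8−j) = 2j − 8.
Set 2j − 8 = -2: j = 3.
C(8,3) = 56; (-1)^3 = -1; 2^5 = 32.
Coefficient = 56 · (-1) · 32 = -1792.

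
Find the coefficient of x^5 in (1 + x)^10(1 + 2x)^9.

Coefficient of x^5 = Σ_{j} C(10,j)·1^j·C(9,5-j)·2^(5-j) for j from 0 to 5.
= 4032 + 20160 + 30240 + 17280 + 3780 + 252 = 75744.

75744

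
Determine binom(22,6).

74613

C(22,6) = (22·21·20·19·18·17) / 6! = 53721360 / 720 = 74613.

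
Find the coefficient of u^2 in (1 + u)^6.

The general term is C(6,j)·(1)^j·(u)^(6-j); the u^2 term has j = 4.
C(6,4) = 15.
Coefficient = C(6,4) = 15.

15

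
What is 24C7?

346104

C(24,7) = (24·23·22·21·20·19·18) / 7! = 1744364160 / 5040 = 346104.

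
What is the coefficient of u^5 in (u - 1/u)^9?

General term: C(9,j)·(u)^j·(-1/u)^(9-j), with u-exponent 1j − 1(9−j) = 2j − 9.
Set 2j − 9 = 5: j = 7.
C(9,7) = 36; 1^7 = 1; (-1)^2 = 1.
Coefficient = 36 · 1 · 1 = 36.

36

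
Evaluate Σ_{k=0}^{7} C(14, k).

9908

1 + 14 + 91 + 364 + 1001 + 2002 + 3003 + 3432 = 9908.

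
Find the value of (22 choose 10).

646646

C(22,10) = (22·21·20·19·18·17·16·15·14·13) / 10! = 2346549004800 / 3628800 = 646646.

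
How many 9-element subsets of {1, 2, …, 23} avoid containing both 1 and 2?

All 9-subsets: C(23,9) = 817190. Those containing both fixed elements: C(21,7) = 116280.
817190 − 116280 = 700910.

700910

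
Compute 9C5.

126

C(9,5) = C(9,4) by symmetry.
C(9,4) = (9·8·7·6) / 4! = 3024 / 24 = 126.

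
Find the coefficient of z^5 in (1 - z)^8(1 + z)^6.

-30

Coefficient of z^5 = Σ_{j} C(8,j)·(-1)^j·C(6,5-j)·1^(5-j) for j from 0 to 5.
= 6 + (-120) + 560 + (-840) + 420 + (-56) = -30.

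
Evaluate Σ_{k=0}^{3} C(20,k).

1 + 20 + 190 + 1140 = 1351.

1351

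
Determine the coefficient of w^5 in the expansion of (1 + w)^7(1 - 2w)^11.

Coefficient of w^5 = Σ_{j} C(7,j)·1^j·C(11,5-j)·(-2)^(5-j) for j from 0 to 5.
= (-14784) + 36960 + (-27720) + 7700 + (-770) + 21 = 1407.

1407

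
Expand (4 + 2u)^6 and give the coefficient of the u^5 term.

768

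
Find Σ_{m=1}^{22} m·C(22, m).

46137344

Since m·C(22,m) = 22·C(21,m−1), the sum is 22·2^21 = 22·2097152 = 46137344.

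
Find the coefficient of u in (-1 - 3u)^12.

36

The general term is C(12,j)·(-1)^j·(-3u)^(12-j); the u^1 term has j = 11.
C(12,11) = 12.
Coefficient = C(12,11) · (-1)^11 · (-3)^1 = 12 · (-1) · (-3) = 36.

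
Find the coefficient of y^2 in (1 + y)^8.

28

The general term is C(8,j)·(1)^j·(y)^(8-j); the y^2 term has j = 6.
C(8,6) = 28.
Coefficient = C(8,6) = 28.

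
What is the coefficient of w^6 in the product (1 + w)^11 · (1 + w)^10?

54264

(1 + w)^11(1 + w)^10 = (1 + w)^21, so the coefficient of w^6 is C(21,6)·1^6 = 54264·1 = 54264.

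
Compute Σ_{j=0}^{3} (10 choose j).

176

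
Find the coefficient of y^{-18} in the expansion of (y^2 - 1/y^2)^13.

-78

General term: C(13,j)·(y^2)^j·(-1/y^2)^(13-j), with y-exponent 2j − 2(13−j) = 4j − 26.
Set 4j − 26 = -18: j = 2.
C(13,2) = 78; 1^2 = 1; (-1)^11 = -1.
Coefficient = 78 · 1 · (-1) = -78.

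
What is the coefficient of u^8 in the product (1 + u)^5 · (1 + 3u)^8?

Coefficient of u^8 = Σ_{j} C(5,j)·1^j·C(8,8-j)·3^(8-j) for j from 0 to 5.
= 6561 + 87480 + 204120 + 136080 + 28350 + 1512 = 464103.

464103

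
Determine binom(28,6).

376740

C(28,6) = (28·27·26·25·24·23) / 6! = 271252800 / 720 = 376740.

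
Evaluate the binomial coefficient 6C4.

C(6,4) = C(6,2) by symmetry.
C(6,2) = (6·5) / 2! = 30 / 2 = 15.

15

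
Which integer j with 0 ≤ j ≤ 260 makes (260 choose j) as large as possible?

130

C(260,j) is maximized at j = 260/2 = 130.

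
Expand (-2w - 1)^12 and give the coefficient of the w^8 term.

The general term is C(12,j)·(-2w)^j·(-1)^(12-j); the w^8 term has j = 8.
C(12,8) = 495.
Coefficient = C(12,8) · (-2)^8 = 495 · 256 = 126720.

126720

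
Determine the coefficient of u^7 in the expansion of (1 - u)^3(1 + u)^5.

-2

Coefficient of u^7 = Σ_{j} C(3,j)·(-1)^j·C(5,7-j)·1^(7-j) for j from 2 to 3.
= 3 + (-5) = -2.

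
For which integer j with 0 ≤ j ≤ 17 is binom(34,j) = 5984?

C(34,j) increases on 0 ≤ j ≤ 17. C(34,2) = 561 and C(34,3) = 5984, so j = 3.

3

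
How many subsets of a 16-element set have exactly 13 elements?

560

Choose the 13 positions: C(16,13) = 560.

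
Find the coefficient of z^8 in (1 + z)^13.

The general term is C(13,j)·(1)^j·(z)^(13-j); the z^8 term has j = 5.
C(13,5) = 1287.
Coefficient = C(13,5) = 1287.

1287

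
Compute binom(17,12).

6188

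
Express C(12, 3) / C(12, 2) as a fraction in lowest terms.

10/3

C(n,k+1)/C(n,k) = (n−k)/(k+1) = (12−2)/(2+1) = 10/3.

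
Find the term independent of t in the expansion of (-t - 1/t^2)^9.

-84

General term: C(9,j)·(-t)^j·(-1/t^2)^(9-j), with t-exponent 1j − 2(9−j) = 3j − 18.
Set 3j − 18 = 0: j = 6.
C(9,6) = 84; (-1)^6 = 1; (-1)^3 = -1.
Coefficient = 84 · 1 · (-1) = -84.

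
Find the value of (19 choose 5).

11628

C(19,5) = (19·18·17·16·15) / 5! = 1395360 / 120 = 11628.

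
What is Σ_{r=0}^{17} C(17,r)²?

2333606220

By Vandermonde's identity, Σ C(17,r)² = C(34,17) = 2333606220.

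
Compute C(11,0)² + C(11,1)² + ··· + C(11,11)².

705432

By Vandermonde's identity, Σ C(11,j)² = C(22,11) = 705432.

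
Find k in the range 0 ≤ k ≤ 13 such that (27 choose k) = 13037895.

11

C(27,k) increases on 0 ≤ k ≤ 13. C(27,10) = 8436285 and C(27,11) = 13037895, so k = 11.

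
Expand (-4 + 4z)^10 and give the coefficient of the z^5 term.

-264241152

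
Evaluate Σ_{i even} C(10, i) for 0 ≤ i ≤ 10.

512

Half of (1+1)^10 + (1−1)^10 gives the even-index sum: 2^9 = 512.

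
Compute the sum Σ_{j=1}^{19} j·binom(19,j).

Differentiating (1+x)^19 and setting x=1: Σ j·C(19,j) = 19·2^18 = 4980736.

4980736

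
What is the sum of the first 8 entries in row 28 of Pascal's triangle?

1683218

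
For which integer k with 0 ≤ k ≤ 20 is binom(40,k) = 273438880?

9

C(40,k) increases on 0 ≤ k ≤ 20. C(40,8) = 76904685 and C(40,9) = 273438880, so k = 9.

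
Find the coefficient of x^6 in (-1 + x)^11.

The general term is C(11,j)·(-1)^j·(x)^(11-j); the x^6 term has j = 5.
C(11,5) = 462.
Coefficient = C(11,5) · (-1)^5 = 462 · (-1) = -462.

-462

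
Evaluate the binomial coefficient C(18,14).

3060

C(18,14) = C(18,4) by symmetry.
C(18,4) = (18·17·16·15) / 4! = 73440 / 24 = 3060.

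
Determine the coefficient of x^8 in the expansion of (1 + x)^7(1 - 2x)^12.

13968

Coefficient of x^8 = Σ_{j} C(7,j)·1^j·C(12,8-j)·(-2)^(8-j) for j from 0 to 7.
= 126720 + (-709632) + 1241856 + (-887040) + 277200 + (-36960) + 1848 + (-24) = 13968.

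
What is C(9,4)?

126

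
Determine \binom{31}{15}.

C(31,15) = (31·30·29·28·27·26·25·24·23·22·21·20·19·18·17) / 15! = 393008709555221760000 / 1307674368000 = 300540195.

300540195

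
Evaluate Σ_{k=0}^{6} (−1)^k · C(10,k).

The partial alternating sum Σ_{k=0}^{6} (−1)^k C(10,k) = (−1)^6 C(9,6) = 84.

84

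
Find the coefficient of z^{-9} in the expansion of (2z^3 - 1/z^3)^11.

-5280

General term: C(11,j)·(2z^3)^j·(-1/z^3)^(11-j), with z-exponent 3j − 3(11−j) = 6j − 33.
Set 6j − 33 = -9: j = 4.
C(11,4) = 330; 2^4 = 16; (-1)^7 = -1.
Coefficient = 330 · 16 · (-1) = -5280.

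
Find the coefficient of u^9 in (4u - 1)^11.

14417920

The general term is C(11,j)·(4u)^j·(-1)^(11-j); the u^9 term has j = 9.
C(11,9) = 55.
Coefficient = C(11,9) · 4^9 = 55 · 262144 = 14417920.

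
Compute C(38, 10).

472733756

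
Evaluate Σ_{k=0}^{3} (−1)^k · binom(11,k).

-120

The partial alternating sum Σ_{k=0}^{3} (−1)^k C(11,k) = (−1)^3 C(10,3) = -120.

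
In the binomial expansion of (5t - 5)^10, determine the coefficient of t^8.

439453125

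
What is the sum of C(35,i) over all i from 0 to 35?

Setting x = 1 in (1+x)^35 gives Σ C(35,i) = 2^35 = 34359738368.

34359738368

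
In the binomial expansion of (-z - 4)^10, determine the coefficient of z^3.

The general term is C(10,j)·(-z)^j·(-4)^(10-j); the z^3 term has j = 3.
C(10,3) = 120.
Coefficient = C(10,3) · (-1)^3 · (-4)^7 = 120 · (-1) · (-16384) = 1966080.

1966080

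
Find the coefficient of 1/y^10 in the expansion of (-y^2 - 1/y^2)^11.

General term: C(11,j)·(-y^2)^j·(-1/y^2)^(11-j), with y-exponent 2j − 2(11−j) = 4j − 22.
Set 4j − 22 = -10: j = 3.
C(11,3) = 165; (-1)^3 = -1; (-1)^8 = 1.
Coefficient = 165 · (-1) · 1 = -165.

-165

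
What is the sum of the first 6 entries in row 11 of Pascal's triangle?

1 + 11 + 55 + 165 + 330 + 462 = 1024.

1024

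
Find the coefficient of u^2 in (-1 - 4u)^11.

-880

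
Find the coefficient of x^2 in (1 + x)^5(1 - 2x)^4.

-6

Coefficient of x^2 = Σ_{j} C(5,j)·1^j·C(4,2-j)·(-2)^(2-j) for j from 0 to 2.
= 24 + (-40) + 10 = -6.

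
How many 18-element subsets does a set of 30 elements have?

C(30,18) = C(30,12) by symmetry.
C(30,12) = (30·29·28·27·26·25·24·23·22·21·20·19) / 12! = 41430393164160000 / 479001600 = 86493225.

86493225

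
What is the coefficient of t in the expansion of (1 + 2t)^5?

The general term is C(5,j)·(1)^j·(2t)^(5-j); the t^1 term has j = 4.
C(5,4) = 5.
Coefficient = C(5,4) · 2^1 = 5 · 2 = 10.

10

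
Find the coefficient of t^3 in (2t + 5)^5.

2000

The general term is C(5,j)·(2t)^j·(5)^(5-j); the t^3 term has j = 3.
C(5,3) = 10.
Coefficient = C(5,3) · 2^3 · 5^2 = 10 · 8 · 25 = 2000.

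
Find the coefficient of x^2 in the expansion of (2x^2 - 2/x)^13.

10543104

General term: C(13,j)·(2x^2)^j·(-2/x)^(13-j), with x-exponent 2j − 1(13−j) = 3j − 13.
Set 3j − 13 = 2: j = 5.
C(13,5) = 1287; 2^5 = 32; (-2)^8 = 256.
Coefficient = 1287 · 32 · 256 = 10543104.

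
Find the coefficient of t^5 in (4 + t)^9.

The general term is C(9,j)·(4)^j·(t)^(9-j); the t^5 term has j = 4.
C(9,4) = 126.
Coefficient = C(9,4) · 4^4 = 126 · 256 = 32256.

32256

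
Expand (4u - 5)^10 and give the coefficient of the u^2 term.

The general term is C(10,j)·(4u)^j·(-5)^(10-j); the u^2 term has j = 2.
C(10,2) = 45.
Coefficient = C(10,2) · 4^2 · (-5)^8 = 45 · 16 · 390625 = 281250000.

281250000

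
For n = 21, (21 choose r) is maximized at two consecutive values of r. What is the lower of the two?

10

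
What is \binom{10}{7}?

120

C(10,7) = C(10,3) by symmetry.
C(10,3) = (10·9·8) / 3! = 720 / 6 = 120.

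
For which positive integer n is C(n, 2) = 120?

n(n−1)/2 = 120 ⇒ n(n−1) = 240. Since 16·15 = 240, n = 16.

16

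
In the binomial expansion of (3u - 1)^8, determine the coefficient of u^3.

The general term is C(8,j)·(3u)^j·(-1)^(8-j); the u^3 term has j = 3.
C(8,3) = 56.
Coefficient = C(8,3) · 3^3 · (-1)^5 = 56 · 27 · (-1) = -1512.

-1512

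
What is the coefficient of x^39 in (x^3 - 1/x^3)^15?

-15

General term: C(15,j)·(x^3)^j·(-1/x^3)^(15-j), with x-exponent 3j − 3(15−j) = 6j − 45.
Set 6j − 45 = 39: j = 14.
C(15,14) = 15; 1^14 = 1; (-1)^1 = -1.
Coefficient = 15 · 1 · (-1) = -15.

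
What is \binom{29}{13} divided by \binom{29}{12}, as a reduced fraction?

C(n,k+1)/C(n,k) = (n−k)/(k+1) = (29−12)/(12+1) = 17/13.

17/13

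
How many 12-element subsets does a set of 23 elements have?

1352078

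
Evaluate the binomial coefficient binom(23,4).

8855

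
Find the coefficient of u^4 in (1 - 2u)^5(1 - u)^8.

Coefficient of u^4 = Σ_{j} C(5,j)·(-2)^j·C(8,4-j)·(-1)^(4-j) for j from 0 to 4.
= 70 + 560 + 1120 + 640 + 80 = 2470.

2470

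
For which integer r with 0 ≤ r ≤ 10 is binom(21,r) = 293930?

9

C(21,r) increases on 0 ≤ r ≤ 10. C(21,8) = 203490 and C(21,9) = 293930, so r = 9.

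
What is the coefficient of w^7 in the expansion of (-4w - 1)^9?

-589824

The general term is C(9,j)·(-4w)^j·(-1)^(9-j); the w^7 term has j = 7.
C(9,7) = 36.
Coefficient = C(9,7) · (-4)^7 = 36 · (-16384) = -589824.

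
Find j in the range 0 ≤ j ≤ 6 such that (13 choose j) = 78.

C(13,j) increases on 0 ≤ j ≤ 6. C(13,1) = 13 and C(13,2) = 78, so j = 2.

2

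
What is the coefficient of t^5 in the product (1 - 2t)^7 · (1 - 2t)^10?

-198016

Coefficient of t^5 = Σ_{j} C(7,j)·(-2)^j·C(10,5-j)·(-2)^(5-j) for j from 0 to 5.
= (-8064) + (-47040) + (-80640) + (-50400) + (-11200) + (-672) = -198016.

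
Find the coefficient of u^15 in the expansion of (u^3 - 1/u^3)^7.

-7

General term: C(7,j)·(u^3)^j·(-1/u^3)^(7-j), with u-exponent 3j − 3(7−j) = 6j − 21.
Set 6j − 21 = 15: j = 6.
C(7,6) = 7; 1^6 = 1; (-1)^1 = -1.
Coefficient = 7 · 1 · (-1) = -7.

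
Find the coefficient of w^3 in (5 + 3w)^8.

4725000

The general term is C(8,j)·(5)^j·(3w)^(8-j); the w^3 term has j = 5.
C(8,5) = 56.
Coefficient = C(8,5) · 5^5 · 3^3 = 56 · 3125 · 27 = 4725000.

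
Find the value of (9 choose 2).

36

C(9,2) = (9·8) / 2! = 72 / 2 = 36.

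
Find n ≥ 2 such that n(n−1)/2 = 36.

n(n−1)/2 = 36 ⇒ n(n−1) = 72. Since 9·8 = 72, n = 9.

9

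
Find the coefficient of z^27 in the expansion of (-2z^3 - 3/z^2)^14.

General term: C(14,j)·(-2z^3)^j·(-3/z^2)^(14-j), with z-exponent 3j − 2(14−j) = 5j − 28.
Set 5j − 28 = 27: j = 11.
C(14,11) = 364; (-2)^11 = -2048; (-3)^3 = -27.
Coefficient = 364 · (-2048) · (-27) = 20127744.

20127744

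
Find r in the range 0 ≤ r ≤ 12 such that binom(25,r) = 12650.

4

C(25,r) increases on 0 ≤ r ≤ 12. C(25,3) = 2300 and C(25,4) = 12650, so r = 4.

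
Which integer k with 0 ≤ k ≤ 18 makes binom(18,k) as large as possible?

C(18,k) is maximized at k = 18/2 = 9.

9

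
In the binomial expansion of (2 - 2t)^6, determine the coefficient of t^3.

-1280

The general term is C(6,j)·(2)^j·(-2t)^(6-j); the t^3 term has j = 3.
C(6,3) = 20.
Coefficient = C(6,3) · 2^3 · (-2)^3 = 20 · 8 · (-8) = -1280.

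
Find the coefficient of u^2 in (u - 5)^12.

The general term is C(12,j)·(u)^j·(-5)^(12-j); the u^2 term has j = 2.
C(12,2) = 66.
Coefficient = C(12,2) · (-5)^10 = 66 · 9765625 = 644531250.

644531250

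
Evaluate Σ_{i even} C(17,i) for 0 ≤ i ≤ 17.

Even-i terms of row 17 sum to 2^16 = 65536.

65536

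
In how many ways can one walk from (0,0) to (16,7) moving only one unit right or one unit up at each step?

245157

Each path is a sequence of 23 steps with 16 rights: C(23,16) = 245157.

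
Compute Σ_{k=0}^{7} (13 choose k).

1 + 13 + 78 + 286 + 715 + 1287 + 1716 + 1716 = 5812.

5812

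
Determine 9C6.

84

C(9,6) = C(9,3) by symmetry.
C(9,3) = (9·8·7) / 3! = 504 / 6 = 84.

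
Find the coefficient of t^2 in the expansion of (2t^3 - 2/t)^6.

960

General term: C(6,j)·(2t^3)^j·(-2/t)^(6-j), with t-exponent 3j − 1(6−j) = 4j − 6.
Set 4j − 6 = 2: j = 2.
C(6,2) = 15; 2^2 = 4; (-2)^4 = 16.
Coefficient = 15 · 4 · 16 = 960.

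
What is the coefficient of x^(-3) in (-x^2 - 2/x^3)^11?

-14784

General term: C(11,j)·(-x^2)^j·(-2/x^3)^(11-j), with x-exponent 2j − 3(11−j) = 5j − 33.
Set 5j − 33 = -3: j = 6.
C(11,6) = 462; (-1)^6 = 1; (-2)^5 = -32.
Coefficient = 462 · 1 · (-32) = -14784.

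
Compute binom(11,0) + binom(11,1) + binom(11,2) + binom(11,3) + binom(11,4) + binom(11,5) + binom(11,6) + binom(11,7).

1 + 11 + 55 + 165 + 330 + 462 + 462 + 330 = 1816.

1816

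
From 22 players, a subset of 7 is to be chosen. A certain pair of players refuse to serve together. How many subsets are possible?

All 7-subsets: C(22,7) = 170544. Those containing both fixed elements: C(20,5) = 15504.
170544 − 15504 = 155040.

155040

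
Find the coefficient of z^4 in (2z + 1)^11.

The general term is C(11,j)·(2z)^j·(1)^(11-j); the z^4 term has j = 4.
C(11,4) = 330.
Coefficient = C(11,4) · 2^4 = 330 · 16 = 5280.

5280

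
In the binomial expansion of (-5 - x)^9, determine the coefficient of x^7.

-900

The general term is C(9,j)·(-5)^j·(-x)^(9-j); the x^7 term has j = 2.
C(9,2) = 36.
Coefficient = C(9,2) · (-5)^2 · (-1)^7 = 36 · 25 · (-1) = -900.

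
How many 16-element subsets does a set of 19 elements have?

C(19,16) = C(19,3) by symmetry.
C(19,3) = (19·18·17) / 3! = 5814 / 6 = 969.

969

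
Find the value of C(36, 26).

254186856

C(36,26) = C(36,10) by symmetry.
C(36,10) = (36·35·34·33·32·31·30·29·28·27) / 10! = 922393263052800 / 3628800 = 254186856.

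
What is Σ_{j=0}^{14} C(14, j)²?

40116600

By Vandermonde's identity, Σ C(14,j)² = C(28,14) = 40116600.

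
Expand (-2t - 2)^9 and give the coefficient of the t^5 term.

The general term is C(9,j)·(-2t)^j·(-2)^(9-j); the t^5 term has j = 5.
C(9,5) = 126.
Coefficient = C(9,5) · (-2)^5 · (-2)^4 = 126 · (-32) · 16 = -64512.

-64512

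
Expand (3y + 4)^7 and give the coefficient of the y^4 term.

The general term is C(7,j)·(3y)^j·(4)^(7-j); the y^4 term has j = 4.
C(7,4) = 35.
Coefficient = C(7,4) · 3^4 · 4^3 = 35 · 81 · 64 = 181440.

181440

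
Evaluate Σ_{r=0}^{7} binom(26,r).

971712

1 + 26 + 325 + 2600 + 14950 + 65780 + 230230 + 657800 = 971712.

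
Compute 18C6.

C(18,6) = (18·17·16·15·14·13) / 6! = 13366080 / 720 = 18564.

18564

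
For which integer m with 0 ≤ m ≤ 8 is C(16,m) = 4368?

5

C(16,m) increases on 0 ≤ m ≤ 8. C(16,4) = 1820 and C(16,5) = 4368, so m = 5.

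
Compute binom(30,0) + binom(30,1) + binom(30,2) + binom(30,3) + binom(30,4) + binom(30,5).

174437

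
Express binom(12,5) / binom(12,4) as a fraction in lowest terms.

C(n,k+1)/C(n,k) = (n−k)/(k+1) = (12−4)/(4+1) = 8/5.

8/5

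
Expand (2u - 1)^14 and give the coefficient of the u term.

-28

The general term is C(14,j)·(2u)^j·(-1)^(14-j); the u^1 term has j = 1.
C(14,1) = 14.
Coefficient = C(14,1) · 2^1 · (-1)^13 = 14 · 2 · (-1) = -28.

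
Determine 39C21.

C(39,21) = C(39,18) by symmetry.
C(39,18) = (39·38·37·36·35·34·33·32·31·30·29·28·27·26·25·24·23·22) / 18! = 399246543793282239774720000 / 6402373705728000 = 62359143990.

62359143990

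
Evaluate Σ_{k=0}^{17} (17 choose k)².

By Vandermonde's identity, Σ C(17,k)² = C(34,17) = 2333606220.

2333606220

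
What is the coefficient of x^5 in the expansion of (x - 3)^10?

The general term is C(10,j)·(x)^j·(-3)^(10-j); the x^5 term has j = 5.
C(10,5) = 252.
Coefficient = C(10,5) · (-3)^5 = 252 · (-243) = -61236.

-61236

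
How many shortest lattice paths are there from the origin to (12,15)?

17383860

Each path is a sequence of 27 steps with 12 rights: C(27,12) = 17383860.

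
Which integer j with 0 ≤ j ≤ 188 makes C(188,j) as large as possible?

94

C(188,j) is maximized at j = 188/2 = 94.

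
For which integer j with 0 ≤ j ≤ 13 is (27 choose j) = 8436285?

10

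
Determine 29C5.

118755

C(29,5) = (29·28·27·26·25) / 5! = 14250600 / 120 = 118755.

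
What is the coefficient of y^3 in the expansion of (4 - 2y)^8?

-458752

The general term is C(8,j)·(4)^j·(-2y)^(8-j); the y^3 term has j = 5.
C(8,5) = 56.
Coefficient = C(8,5) · 4^5 · (-2)^3 = 56 · 1024 · (-8) = -458752.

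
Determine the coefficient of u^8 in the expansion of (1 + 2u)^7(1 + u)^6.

31092

Coefficient of u^8 = Σ_{j} C(7,j)·2^j·C(6,8-j)·1^(8-j) for j from 2 to 7.
= 84 + 1680 + 8400 + 13440 + 6720 + 768 = 31092.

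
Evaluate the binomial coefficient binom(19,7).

50388

C(19,7) = (19·18·17·16·15·14·13) / 7! = 253955520 / 5040 = 50388.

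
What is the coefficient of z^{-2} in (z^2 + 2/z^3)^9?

2016

General term: C(9,j)·(z^2)^j·(2/z^3)^(9-j), with z-exponent 2j − 3(9−j) = 5j − 27.
Set 5j − 27 = -2: j = 5.
C(9,5) = 126; 1^5 = 1; 2^4 = 16.
Coefficient = 126 · 1 · 16 = 2016.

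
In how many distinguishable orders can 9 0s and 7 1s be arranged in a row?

11440

Choose positions for the 0s: C(16,9) = 11440.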